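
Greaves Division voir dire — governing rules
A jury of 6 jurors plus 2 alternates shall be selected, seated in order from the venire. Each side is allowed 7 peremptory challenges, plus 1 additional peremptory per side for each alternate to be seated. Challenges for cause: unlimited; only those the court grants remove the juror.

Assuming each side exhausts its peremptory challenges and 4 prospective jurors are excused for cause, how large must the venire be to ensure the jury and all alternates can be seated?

30

Seats to fill: 6 + 2 alternates = 8.
Peremptories: 7 + 1×2 = 9 per side × 2 sides = 18.
For-cause removals: 4.
Minimum venire: 8 + 18 + 4 = 30.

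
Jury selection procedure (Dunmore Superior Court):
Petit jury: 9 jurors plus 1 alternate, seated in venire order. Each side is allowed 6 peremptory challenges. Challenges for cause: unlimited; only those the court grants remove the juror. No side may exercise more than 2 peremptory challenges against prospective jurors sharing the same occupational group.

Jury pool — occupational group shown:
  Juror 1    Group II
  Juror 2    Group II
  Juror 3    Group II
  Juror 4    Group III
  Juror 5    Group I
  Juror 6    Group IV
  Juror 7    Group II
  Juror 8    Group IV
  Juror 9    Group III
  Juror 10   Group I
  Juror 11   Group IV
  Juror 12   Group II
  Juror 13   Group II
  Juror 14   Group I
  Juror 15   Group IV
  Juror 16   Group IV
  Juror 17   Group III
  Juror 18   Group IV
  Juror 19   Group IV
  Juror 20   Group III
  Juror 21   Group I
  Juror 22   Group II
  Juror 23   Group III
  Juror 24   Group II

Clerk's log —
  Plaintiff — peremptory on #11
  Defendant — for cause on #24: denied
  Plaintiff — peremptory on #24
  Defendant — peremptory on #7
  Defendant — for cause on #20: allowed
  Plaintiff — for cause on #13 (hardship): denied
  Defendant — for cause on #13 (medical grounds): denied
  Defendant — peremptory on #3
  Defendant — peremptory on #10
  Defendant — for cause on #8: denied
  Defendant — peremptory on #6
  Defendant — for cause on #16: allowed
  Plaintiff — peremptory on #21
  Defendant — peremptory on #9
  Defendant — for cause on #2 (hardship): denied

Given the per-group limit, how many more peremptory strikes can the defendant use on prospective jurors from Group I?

1

Defendant peremptories so far: #7, #3, #10, #6, #9 — 5 of 6 used, 1 left overall.
Against Group I: #10 — 1 used; per-group cap 2 leaves 1.
Binding limit: min(1, 1) = 1.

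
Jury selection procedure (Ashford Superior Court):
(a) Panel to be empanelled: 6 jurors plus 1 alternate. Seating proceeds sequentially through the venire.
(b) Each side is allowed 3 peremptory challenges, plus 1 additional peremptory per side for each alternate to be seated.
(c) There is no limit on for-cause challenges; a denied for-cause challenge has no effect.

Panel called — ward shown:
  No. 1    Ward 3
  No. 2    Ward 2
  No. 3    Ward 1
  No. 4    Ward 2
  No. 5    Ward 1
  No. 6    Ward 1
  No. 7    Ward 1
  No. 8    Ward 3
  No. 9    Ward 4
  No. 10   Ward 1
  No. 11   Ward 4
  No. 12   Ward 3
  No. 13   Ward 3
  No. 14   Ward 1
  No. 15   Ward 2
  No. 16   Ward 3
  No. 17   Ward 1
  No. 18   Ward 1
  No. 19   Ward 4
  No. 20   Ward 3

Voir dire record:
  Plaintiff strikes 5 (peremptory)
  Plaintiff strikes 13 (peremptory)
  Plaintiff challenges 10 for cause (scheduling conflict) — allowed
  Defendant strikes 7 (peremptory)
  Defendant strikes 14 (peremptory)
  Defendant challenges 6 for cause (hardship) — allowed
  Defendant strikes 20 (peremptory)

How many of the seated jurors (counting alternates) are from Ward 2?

2

Removed: #5, #6, #7, #10, #13, #14, #20.
Seated (7 incl. alternates): #1, #2, #3, #4, #8, #9, #11.
Of those, in Ward 2: #2, #4 → 2.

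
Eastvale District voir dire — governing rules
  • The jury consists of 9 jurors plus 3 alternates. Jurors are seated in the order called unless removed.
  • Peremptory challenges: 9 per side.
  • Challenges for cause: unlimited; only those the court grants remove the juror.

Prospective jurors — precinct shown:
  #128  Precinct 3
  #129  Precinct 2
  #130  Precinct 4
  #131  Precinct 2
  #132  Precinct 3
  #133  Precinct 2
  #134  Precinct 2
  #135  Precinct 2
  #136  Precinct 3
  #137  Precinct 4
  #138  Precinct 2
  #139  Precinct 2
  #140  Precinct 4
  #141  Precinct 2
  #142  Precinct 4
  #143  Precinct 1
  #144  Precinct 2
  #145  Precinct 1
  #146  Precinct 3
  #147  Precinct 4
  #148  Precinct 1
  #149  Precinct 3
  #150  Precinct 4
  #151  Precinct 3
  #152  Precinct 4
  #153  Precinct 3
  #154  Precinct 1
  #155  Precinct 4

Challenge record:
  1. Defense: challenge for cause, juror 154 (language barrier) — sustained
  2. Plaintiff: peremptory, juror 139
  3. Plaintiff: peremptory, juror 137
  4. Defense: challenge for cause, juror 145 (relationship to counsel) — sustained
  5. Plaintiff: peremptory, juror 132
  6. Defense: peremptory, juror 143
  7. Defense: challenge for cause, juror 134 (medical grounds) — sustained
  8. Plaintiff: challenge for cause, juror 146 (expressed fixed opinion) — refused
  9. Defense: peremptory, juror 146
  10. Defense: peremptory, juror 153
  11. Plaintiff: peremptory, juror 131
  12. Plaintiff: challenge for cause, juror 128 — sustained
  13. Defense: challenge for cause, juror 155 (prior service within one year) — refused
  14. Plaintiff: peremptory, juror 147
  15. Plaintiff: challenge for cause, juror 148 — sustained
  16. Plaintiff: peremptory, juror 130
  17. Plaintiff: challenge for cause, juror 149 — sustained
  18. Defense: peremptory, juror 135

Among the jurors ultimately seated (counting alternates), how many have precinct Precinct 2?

Removed: #128, #130, #131, #132, #134, #135, #137, #139, #143, #145, #146, #147, #148, #149, #153, #154.
Seated (12 incl. alternates): #129, #133, #136, #138, #140, #141, #142, #144, #150, #151, #152, #155.
Of those, in Precinct 2: #129, #133, #138, #141, #144 → 5.

5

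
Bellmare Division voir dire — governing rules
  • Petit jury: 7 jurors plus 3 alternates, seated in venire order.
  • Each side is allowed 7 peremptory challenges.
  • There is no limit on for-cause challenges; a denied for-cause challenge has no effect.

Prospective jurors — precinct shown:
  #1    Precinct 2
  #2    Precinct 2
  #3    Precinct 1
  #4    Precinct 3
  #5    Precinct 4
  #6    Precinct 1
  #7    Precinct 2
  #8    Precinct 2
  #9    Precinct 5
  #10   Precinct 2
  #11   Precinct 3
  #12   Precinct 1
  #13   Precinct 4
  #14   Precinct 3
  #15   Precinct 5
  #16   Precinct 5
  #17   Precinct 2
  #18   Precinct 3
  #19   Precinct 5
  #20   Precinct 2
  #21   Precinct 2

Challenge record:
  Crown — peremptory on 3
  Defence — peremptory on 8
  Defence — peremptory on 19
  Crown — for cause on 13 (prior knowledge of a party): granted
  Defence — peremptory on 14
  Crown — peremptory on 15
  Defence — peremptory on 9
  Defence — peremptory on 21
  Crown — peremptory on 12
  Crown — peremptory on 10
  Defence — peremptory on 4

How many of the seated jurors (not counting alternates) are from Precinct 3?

1

Removed: #3, #4, #8, #9, #10, #12, #13, #14, #15, #19, #21.
Seated jurors 1–7: #1, #2, #5, #6, #7, #11, #16 (alternates #17, #18, #20 not counted).
Of those, in Precinct 3: #11 → 1.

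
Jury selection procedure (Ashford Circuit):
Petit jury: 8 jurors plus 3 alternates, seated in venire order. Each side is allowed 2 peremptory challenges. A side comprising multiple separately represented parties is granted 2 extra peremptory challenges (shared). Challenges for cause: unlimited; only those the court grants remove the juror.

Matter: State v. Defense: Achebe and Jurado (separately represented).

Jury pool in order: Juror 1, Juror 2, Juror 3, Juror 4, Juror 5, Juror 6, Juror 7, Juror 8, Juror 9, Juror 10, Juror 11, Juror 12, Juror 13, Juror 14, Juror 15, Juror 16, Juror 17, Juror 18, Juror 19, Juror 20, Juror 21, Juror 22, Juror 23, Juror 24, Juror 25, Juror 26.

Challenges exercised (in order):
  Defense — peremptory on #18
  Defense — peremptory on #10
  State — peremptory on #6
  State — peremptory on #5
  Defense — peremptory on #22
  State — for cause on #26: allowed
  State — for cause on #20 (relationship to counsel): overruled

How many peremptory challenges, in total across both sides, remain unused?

1

State allotment: 2. Defense allotment: 2 base + 2 multi-party = 4.
State peremptories used: #6, #5 — 2 (for-cause on #26, #20 don't count).
Defense peremptories used: #18, #10, #22 — 3.
Remaining: (2 − 2) + (4 − 3) = 1.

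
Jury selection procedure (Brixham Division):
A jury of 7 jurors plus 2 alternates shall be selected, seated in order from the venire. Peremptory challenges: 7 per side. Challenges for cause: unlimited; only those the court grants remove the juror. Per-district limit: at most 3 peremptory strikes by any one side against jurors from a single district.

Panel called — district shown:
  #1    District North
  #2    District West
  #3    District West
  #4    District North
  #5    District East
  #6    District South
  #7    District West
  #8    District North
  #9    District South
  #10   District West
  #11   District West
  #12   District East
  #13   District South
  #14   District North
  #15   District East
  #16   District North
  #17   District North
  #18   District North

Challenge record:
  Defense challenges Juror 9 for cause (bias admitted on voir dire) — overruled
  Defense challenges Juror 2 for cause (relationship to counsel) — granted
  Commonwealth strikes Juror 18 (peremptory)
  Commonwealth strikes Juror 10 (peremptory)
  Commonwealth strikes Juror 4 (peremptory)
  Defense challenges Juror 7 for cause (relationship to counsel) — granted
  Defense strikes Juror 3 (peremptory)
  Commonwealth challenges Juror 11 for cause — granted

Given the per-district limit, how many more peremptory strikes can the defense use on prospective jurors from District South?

Defense peremptories so far: #3 — 1 of 7 used, 6 left overall.
Against District South: none yet — per-district cap 3 leaves 3.
Binding limit: min(6, 3) = 3.

3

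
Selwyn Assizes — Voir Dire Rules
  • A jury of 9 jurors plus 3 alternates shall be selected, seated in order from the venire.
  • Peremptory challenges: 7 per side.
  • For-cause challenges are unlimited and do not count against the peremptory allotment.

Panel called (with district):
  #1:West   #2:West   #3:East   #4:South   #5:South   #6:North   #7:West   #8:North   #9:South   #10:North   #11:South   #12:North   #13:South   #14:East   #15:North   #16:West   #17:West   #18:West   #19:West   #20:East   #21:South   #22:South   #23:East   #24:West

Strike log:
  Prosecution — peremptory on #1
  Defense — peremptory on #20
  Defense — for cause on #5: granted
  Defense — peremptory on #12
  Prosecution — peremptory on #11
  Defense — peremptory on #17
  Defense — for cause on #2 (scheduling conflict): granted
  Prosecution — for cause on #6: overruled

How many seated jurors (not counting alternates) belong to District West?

Removed: #1, #2, #5, #11, #12, #17, #20.
Seated jurors 1–9: #3, #4, #6, #7, #8, #9, #10, #13, #14 (alternates #15, #16, #18 not counted).
Of those, in District West: #7 → 1.

1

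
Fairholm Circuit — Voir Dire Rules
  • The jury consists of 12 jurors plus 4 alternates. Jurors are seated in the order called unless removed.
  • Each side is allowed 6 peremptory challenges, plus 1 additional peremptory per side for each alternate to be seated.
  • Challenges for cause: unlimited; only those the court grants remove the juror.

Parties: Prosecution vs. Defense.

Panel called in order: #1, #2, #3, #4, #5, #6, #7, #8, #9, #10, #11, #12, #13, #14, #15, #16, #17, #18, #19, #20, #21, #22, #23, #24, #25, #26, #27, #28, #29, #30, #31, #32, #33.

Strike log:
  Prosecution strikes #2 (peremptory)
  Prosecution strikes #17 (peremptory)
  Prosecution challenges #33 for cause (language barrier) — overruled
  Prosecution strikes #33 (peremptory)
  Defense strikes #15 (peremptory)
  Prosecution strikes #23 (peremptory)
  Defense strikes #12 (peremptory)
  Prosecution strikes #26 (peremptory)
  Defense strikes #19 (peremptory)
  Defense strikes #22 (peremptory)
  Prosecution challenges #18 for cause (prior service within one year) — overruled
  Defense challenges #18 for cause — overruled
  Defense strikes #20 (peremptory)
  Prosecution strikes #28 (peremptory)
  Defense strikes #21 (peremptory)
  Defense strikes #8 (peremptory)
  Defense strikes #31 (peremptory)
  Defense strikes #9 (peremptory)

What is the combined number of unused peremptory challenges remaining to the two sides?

5

Prosecution allotment: 6 base + 1 × 4 alternates = 10. Defense allotment: 6 base + 1 × 4 alternates = 10.
Prosecution peremptories used: #2, #17, #33, #23, #26, #28 — 6 (for-cause on #33, #18 don't count).
Defense peremptories used: #15, #12, #19, #22, #20, #21, #8, #31, #9 — 9 (the for-cause on #18 doesn't count).
Remaining: (10 − 6) + (10 − 9) = 5.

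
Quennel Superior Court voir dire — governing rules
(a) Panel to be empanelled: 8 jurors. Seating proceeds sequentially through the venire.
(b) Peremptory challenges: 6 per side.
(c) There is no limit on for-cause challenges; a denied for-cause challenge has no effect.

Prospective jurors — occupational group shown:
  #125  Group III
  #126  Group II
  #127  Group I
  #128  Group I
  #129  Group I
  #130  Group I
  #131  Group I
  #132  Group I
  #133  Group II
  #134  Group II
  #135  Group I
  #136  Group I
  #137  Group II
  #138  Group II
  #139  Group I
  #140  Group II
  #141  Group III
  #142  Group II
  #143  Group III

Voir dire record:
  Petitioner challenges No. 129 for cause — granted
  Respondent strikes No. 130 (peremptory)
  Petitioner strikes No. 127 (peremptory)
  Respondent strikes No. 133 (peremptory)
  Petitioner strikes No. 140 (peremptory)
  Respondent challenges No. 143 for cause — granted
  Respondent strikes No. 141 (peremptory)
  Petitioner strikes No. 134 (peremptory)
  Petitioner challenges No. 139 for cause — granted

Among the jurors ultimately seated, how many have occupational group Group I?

5

Removed: #127, #129, #130, #133, #134, #139, #140, #141, #143.
Seated jurors 1–8: #125, #126, #128, #131, #132, #135, #136, #137.
Of those, in Group I: #128, #131, #132, #135, #136 → 5.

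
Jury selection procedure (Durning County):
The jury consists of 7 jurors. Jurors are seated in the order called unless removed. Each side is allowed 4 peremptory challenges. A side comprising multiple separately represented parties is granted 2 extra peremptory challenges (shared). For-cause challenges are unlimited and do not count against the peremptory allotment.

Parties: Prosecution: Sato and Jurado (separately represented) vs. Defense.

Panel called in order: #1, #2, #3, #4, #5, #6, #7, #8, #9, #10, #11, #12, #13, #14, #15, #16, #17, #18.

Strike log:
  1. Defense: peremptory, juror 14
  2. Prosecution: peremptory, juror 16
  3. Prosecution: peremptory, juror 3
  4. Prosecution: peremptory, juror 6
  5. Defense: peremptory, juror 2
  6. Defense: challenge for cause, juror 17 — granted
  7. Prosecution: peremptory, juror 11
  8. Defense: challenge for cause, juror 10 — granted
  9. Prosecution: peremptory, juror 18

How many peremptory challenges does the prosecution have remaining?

1

Prosecution allotment: 4 base + 2 multi-party = 6.
Prosecution peremptories used: #16, #3, #6, #11, #18 — 5.
Remaining: 6 − 5 = 1.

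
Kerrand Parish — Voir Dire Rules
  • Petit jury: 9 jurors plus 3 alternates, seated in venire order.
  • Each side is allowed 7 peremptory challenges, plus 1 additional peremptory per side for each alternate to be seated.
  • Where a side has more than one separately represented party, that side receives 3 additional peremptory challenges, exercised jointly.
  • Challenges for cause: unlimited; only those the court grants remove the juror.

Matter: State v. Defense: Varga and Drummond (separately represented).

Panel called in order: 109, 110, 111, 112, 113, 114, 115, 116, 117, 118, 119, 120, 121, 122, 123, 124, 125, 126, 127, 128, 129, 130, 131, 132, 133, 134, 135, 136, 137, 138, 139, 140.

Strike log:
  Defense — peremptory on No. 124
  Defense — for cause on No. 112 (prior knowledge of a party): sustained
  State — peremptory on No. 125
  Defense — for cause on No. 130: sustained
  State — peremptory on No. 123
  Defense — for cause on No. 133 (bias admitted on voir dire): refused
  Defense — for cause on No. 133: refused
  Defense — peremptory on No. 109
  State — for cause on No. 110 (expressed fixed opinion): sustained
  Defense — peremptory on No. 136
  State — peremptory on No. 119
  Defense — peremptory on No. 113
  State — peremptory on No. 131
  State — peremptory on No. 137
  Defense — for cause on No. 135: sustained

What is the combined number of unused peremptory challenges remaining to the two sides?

State allotment: 7 base + 1 × 3 alternates = 10. Defense allotment: 7 base + 1 × 3 alternates + 3 multi-party = 13.
State peremptories used: #125, #123, #119, #131, #137 — 5 (the for-cause on #110 doesn't count).
Defense peremptories used: #124, #109, #136, #113 — 4 (for-cause on #112, #130, #133, #133, #135 don't count).
Remaining: (10 − 5) + (13 − 4) = 14.

14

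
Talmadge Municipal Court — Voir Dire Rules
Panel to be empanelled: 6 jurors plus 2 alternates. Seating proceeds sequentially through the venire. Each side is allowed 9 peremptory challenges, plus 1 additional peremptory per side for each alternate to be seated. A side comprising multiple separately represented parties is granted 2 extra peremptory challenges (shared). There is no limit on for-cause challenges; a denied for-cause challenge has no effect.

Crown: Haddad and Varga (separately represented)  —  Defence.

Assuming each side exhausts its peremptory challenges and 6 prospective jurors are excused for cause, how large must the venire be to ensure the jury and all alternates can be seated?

38

Seats to fill: 6 + 2 alternates = 8.
Peremptories — Crown: 9 + 1×2 + 2 = 13; Defence: 9 + 1×2 = 11; total 24.
For-cause removals: 6.
Minimum venire: 8 + 24 + 6 = 38.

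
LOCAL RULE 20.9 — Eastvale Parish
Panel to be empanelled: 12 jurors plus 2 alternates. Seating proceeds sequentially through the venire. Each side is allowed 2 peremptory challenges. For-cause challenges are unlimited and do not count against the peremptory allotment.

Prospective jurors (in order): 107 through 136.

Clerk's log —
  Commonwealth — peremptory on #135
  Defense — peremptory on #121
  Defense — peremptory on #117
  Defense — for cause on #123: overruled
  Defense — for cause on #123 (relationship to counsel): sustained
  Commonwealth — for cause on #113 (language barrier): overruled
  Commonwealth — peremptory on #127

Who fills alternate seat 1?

120

Removed: #117, #121, #123, #127, #135. (#113 stays — for-cause denied.)
Seating in order: seats 1–12 → #107, #108, #109, #110, #111, #112, #113, #114, #115, #116, #118, #119; alternates → #120, #122.
So alternate 1 is #120.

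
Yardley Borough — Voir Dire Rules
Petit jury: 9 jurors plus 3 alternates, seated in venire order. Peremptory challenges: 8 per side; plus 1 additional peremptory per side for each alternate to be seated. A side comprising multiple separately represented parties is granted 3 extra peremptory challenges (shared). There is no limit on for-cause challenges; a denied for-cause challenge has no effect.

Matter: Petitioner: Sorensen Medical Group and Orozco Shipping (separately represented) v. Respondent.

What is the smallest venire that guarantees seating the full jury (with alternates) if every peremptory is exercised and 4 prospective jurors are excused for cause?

Seats to fill: 9 + 3 alternates = 12.
Peremptories — Petitioner: 8 + 1×3 + 3 = 14; Respondent: 8 + 1×3 = 11; total 25.
For-cause removals: 4.
Minimum venire: 12 + 25 + 4 = 41.

41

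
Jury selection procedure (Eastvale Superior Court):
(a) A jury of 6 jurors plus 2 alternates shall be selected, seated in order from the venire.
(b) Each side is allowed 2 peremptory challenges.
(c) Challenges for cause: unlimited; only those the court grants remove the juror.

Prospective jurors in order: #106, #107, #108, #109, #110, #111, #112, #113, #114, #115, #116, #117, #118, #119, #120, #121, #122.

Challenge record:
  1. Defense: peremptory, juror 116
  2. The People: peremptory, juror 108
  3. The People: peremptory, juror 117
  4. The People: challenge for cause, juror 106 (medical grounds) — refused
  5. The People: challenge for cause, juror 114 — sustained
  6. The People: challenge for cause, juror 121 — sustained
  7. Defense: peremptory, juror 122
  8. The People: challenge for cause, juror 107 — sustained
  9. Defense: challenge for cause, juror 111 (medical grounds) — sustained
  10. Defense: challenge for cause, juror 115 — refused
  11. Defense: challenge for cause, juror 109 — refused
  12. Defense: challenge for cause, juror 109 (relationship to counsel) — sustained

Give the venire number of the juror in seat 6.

118

Removed: #107, #108, #109, #111, #114, #116, #117, #121, #122. (#106, #115 stay — for-cause denied.)
Seating in order: seats 1–6 → #106, #110, #112, #113, #115, #118; alternates → #119, #120.
So seat 6 is #118.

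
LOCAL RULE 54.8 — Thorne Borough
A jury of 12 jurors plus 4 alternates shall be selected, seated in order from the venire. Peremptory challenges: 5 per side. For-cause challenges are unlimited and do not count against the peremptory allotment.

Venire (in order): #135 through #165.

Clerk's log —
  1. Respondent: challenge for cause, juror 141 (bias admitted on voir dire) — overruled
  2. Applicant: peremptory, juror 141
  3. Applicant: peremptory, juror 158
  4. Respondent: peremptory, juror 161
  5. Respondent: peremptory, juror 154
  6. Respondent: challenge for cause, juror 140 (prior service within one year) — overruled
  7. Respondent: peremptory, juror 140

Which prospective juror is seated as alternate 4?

Removed: #140, #141, #154, #158, #161.
Seating in order: seats 1–12 → #135, #136, #137, #138, #139, #142, #143, #144, #145, #146, #147, #148; alternates → #149, #150, #151, #152.
So alternate 4 is #152.

152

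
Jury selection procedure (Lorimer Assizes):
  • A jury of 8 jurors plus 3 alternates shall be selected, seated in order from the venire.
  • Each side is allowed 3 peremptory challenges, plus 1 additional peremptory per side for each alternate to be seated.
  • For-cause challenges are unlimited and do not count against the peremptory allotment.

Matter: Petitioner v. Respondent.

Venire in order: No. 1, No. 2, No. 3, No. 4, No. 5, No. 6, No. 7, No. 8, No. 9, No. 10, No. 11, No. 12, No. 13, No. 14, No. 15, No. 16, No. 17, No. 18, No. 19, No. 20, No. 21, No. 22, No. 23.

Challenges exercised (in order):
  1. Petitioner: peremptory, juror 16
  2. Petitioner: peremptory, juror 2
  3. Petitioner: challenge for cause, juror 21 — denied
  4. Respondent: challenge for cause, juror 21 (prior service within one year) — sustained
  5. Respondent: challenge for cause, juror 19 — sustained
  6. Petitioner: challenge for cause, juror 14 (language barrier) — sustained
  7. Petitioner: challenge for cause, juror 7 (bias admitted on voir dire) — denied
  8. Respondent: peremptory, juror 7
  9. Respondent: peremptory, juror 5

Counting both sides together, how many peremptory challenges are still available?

8

Petitioner allotment: 3 base + 1 × 3 alternates = 6. Respondent allotment: 3 base + 1 × 3 alternates = 6.
Petitioner peremptories used: #16, #2 — 2 (for-cause on #21, #14, #7 don't count).
Respondent peremptories used: #7, #5 — 2 (for-cause on #21, #19 don't count).
Remaining: (6 − 2) + (6 − 2) = 8.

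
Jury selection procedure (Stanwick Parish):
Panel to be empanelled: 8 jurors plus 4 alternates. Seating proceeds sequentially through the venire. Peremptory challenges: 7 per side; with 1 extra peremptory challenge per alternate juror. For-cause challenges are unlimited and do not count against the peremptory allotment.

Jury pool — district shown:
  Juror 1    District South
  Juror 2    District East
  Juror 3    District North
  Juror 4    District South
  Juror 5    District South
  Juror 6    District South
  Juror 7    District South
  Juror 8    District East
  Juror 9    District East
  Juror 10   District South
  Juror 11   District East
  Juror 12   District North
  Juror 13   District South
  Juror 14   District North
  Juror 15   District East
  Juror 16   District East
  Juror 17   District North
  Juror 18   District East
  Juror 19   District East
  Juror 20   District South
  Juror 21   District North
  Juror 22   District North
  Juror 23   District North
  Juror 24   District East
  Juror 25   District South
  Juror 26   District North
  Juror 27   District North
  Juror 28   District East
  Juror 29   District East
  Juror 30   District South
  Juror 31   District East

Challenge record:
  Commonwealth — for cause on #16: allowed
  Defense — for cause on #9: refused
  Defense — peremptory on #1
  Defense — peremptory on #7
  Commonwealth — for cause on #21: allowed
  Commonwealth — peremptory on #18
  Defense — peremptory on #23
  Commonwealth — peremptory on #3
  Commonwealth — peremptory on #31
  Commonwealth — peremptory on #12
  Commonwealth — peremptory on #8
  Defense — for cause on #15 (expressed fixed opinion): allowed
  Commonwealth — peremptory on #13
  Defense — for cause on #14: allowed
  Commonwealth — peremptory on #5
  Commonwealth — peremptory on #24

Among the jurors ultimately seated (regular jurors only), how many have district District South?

3

Removed: #1, #3, #5, #7, #8, #12, #13, #14, #15, #16, #18, #21, #23, #24, #31.
Seated jurors 1–8: #2, #4, #6, #9, #10, #11, #17, #19 (alternates #20, #22, #25, #26 not counted).
Of those, in District South: #4, #6, #10 → 3.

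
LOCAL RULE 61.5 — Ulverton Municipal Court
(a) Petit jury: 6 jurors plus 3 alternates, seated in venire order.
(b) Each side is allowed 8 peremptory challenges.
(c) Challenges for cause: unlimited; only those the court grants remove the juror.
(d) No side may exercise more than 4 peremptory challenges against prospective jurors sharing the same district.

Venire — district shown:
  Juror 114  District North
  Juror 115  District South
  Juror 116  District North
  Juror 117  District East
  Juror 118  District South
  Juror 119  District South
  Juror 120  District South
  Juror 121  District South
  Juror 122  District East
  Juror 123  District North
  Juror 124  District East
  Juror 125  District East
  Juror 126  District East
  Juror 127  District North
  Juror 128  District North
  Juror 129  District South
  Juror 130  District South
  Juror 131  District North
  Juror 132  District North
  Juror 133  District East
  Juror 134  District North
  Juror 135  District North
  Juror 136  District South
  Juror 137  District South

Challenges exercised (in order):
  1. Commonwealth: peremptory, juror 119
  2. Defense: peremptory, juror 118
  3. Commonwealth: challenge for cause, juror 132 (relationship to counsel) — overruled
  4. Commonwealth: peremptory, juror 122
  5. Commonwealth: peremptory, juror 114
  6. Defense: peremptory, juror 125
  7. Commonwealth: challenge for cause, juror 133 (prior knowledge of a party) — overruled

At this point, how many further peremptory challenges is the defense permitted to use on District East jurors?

3

Defense peremptories so far: #118, #125 — 2 of 8 used, 6 left overall.
Against District East: #125 — 1 used; per-district cap 4 leaves 3.
Binding limit: min(6, 3) = 3.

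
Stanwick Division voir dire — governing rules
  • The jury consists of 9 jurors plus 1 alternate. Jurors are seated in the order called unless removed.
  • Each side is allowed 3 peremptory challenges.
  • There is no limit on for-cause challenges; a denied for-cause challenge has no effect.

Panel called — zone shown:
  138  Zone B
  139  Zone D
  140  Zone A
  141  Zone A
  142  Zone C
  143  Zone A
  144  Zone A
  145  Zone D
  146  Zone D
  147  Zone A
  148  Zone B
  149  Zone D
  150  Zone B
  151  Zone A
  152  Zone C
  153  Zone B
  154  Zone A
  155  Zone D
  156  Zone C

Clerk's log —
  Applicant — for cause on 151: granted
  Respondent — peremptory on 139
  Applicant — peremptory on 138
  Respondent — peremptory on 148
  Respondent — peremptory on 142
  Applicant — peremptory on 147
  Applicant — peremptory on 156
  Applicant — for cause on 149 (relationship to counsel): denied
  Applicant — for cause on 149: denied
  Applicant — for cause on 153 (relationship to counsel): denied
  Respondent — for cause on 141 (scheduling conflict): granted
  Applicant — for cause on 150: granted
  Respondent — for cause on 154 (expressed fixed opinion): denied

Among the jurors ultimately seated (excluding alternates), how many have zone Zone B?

1

Removed: #138, #139, #141, #142, #147, #148, #150, #151, #156.
Seated jurors 1–9: #140, #143, #144, #145, #146, #149, #152, #153, #154 (alternates #155 not counted).
Of those, in Zone B: #153 → 1.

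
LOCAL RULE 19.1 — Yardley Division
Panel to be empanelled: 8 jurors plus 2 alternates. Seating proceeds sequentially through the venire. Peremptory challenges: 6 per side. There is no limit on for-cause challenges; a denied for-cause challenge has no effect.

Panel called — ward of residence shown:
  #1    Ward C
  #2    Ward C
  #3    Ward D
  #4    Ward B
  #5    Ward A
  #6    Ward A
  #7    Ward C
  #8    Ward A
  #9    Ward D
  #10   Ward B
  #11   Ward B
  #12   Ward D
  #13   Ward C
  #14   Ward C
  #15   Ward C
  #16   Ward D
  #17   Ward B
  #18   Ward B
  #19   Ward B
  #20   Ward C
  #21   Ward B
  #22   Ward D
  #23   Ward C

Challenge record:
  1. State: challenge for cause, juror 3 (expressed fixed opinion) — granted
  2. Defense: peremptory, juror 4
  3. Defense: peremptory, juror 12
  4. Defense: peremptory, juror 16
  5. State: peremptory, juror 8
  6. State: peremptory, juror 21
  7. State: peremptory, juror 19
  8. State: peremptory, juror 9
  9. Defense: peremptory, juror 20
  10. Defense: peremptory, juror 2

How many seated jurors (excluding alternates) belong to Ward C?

Removed: #2, #3, #4, #8, #9, #12, #16, #19, #20, #21.
Seated jurors 1–8: #1, #5, #6, #7, #10, #11, #13, #14 (alternates #15, #17 not counted).
Of those, in Ward C: #1, #7, #13, #14 → 4.

4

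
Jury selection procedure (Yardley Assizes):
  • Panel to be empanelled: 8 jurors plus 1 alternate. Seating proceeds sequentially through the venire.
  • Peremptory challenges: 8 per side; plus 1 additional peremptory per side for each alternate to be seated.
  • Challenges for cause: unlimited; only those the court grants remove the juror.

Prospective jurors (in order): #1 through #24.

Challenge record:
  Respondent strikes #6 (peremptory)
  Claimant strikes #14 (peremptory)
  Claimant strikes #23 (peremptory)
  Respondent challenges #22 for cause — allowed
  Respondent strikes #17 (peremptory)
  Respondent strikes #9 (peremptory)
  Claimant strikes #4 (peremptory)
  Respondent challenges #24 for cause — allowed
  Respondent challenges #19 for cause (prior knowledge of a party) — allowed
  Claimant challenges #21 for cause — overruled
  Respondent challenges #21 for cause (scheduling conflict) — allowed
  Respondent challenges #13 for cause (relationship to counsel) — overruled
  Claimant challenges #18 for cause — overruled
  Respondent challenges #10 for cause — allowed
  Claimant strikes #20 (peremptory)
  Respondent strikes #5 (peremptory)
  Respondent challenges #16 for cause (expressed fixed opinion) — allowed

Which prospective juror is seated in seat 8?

13

Removed: #4, #5, #6, #9, #10, #14, #16, #17, #19, #20, #21, #22, #23, #24. (#13, #18 stay — for-cause denied.)
Filling seats in venire order through position 8: #1, #2, #3, #7, #8, #11, #12, #13.
So seat 8 is #13.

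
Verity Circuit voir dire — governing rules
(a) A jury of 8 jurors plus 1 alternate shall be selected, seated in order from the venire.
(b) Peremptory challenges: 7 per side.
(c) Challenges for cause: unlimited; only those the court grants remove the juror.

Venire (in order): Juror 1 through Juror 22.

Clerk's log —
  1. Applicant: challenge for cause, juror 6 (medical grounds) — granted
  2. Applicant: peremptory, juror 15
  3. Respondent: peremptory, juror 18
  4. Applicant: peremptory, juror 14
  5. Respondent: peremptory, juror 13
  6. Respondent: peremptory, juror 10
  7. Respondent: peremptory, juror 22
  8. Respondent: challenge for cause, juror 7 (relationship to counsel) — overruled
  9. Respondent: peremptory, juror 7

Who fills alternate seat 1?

Removed: #6, #7, #10, #13, #14, #15, #18, #22.
Filling seats in venire order through position 9: #1, #2, #3, #4, #5, #8, #9, #11, #12.
So alternate 1 is #12.

12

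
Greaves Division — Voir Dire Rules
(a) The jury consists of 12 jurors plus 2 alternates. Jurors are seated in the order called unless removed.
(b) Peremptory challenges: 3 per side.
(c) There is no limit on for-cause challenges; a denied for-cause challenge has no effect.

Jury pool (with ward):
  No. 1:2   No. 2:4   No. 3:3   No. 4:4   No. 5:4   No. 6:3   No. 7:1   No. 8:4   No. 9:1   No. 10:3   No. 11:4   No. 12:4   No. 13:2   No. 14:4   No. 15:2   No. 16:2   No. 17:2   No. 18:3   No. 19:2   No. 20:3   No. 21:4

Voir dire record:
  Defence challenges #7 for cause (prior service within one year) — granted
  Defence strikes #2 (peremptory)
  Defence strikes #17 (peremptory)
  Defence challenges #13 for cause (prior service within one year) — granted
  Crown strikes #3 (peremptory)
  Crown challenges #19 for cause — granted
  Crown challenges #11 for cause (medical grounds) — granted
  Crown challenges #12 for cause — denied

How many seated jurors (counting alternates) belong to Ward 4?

Removed: #2, #3, #7, #11, #13, #17, #19.
Seated (14 incl. alternates): #1, #4, #5, #6, #8, #9, #10, #12, #14, #15, #16, #18, #20, #21.
Of those, in Ward 4: #4, #5, #8, #12, #14, #21 → 6.

6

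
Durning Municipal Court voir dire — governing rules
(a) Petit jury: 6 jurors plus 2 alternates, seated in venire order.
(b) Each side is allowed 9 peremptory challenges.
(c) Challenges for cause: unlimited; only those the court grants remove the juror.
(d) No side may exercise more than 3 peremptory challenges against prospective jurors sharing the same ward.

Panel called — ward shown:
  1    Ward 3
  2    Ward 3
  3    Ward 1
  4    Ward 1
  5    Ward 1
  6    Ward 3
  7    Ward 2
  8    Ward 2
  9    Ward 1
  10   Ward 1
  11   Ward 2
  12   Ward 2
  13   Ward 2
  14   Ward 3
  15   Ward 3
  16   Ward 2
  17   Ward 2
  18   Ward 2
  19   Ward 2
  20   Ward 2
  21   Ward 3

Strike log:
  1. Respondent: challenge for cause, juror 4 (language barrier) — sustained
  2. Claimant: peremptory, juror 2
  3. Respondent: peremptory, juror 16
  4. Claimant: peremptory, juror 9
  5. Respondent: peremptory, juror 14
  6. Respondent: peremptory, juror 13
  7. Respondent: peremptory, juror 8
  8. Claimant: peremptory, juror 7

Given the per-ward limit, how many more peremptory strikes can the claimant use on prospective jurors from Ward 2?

2

Claimant peremptories so far: #2, #9, #7 — 3 of 9 used, 6 left overall.
Against Ward 2: #7 — 1 used; per-ward cap 3 leaves 2.
Binding limit: min(6, 2) = 2.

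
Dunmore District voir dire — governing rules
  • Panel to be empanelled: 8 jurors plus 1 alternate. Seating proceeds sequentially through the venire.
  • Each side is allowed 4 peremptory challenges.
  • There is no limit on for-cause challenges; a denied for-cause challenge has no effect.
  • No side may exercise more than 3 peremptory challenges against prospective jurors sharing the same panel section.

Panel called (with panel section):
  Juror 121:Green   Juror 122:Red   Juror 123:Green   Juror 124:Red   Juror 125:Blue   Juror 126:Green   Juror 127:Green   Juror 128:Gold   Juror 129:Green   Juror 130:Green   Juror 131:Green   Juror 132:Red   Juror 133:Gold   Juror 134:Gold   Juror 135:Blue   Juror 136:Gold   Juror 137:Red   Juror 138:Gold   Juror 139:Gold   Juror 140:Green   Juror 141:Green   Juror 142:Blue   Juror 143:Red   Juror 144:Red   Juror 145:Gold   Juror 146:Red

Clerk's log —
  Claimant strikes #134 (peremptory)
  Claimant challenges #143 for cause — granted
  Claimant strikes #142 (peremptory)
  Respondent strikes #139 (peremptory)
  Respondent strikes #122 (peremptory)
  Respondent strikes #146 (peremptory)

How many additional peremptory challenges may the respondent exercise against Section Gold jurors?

1

Respondent peremptories so far: #139, #122, #146 — 3 of 4 used, 1 left overall.
Against Section Gold: #139 — 1 used; per-section cap 3 leaves 2.
Binding limit: min(1, 2) = 1.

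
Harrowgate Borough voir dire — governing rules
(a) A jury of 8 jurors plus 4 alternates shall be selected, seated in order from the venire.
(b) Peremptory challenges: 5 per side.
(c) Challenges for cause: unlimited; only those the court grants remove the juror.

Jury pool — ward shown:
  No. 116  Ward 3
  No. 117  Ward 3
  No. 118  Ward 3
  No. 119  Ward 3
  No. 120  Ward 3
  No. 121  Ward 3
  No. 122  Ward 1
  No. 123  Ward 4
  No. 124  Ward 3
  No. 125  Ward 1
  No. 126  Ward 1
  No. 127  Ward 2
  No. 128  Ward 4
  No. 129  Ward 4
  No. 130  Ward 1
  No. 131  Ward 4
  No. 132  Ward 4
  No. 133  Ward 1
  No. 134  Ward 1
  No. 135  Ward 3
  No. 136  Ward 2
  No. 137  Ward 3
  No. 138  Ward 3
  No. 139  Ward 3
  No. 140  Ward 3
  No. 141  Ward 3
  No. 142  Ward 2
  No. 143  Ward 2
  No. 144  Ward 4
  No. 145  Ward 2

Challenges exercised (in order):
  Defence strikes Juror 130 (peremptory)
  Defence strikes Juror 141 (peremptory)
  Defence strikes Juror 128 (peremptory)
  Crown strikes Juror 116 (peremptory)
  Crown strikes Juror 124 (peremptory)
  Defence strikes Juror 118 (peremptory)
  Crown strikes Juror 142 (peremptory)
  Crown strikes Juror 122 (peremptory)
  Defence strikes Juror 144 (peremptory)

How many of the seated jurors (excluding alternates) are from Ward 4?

Removed: #116, #118, #122, #124, #128, #130, #141, #142, #144.
Seated jurors 1–8: #117, #119, #120, #121, #123, #125, #126, #127 (alternates #129, #131, #132, #133 not counted).
Of those, in Ward 4: #123 → 1.

1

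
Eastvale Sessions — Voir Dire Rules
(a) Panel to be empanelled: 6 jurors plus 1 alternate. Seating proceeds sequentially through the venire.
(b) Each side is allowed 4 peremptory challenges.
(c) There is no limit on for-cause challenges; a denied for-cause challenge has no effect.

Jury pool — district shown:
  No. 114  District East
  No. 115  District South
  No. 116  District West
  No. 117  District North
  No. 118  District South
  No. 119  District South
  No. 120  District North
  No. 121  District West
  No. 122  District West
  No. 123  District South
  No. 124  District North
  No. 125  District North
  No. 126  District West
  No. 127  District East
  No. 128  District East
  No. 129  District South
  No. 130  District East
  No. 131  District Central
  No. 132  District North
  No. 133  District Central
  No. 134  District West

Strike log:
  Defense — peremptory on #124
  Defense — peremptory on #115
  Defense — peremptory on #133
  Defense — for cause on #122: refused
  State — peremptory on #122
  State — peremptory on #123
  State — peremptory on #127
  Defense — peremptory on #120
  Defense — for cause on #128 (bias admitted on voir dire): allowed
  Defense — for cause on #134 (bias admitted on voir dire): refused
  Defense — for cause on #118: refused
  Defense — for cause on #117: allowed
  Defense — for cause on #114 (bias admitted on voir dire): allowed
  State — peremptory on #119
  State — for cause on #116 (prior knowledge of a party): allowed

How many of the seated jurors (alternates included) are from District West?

Removed: #114, #115, #116, #117, #119, #120, #122, #123, #124, #127, #128, #133.
Seated (7 incl. alternates): #118, #121, #125, #126, #129, #130, #131.
Of those, in District West: #121, #126 → 2.

2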